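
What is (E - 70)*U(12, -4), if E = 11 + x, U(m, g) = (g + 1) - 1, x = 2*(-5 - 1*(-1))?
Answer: 268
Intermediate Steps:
x = -8 (x = 2*(-5 + 1) = 2*(-4) = -8)
U(m, g) = g (U(m, g) = (1 + g) - 1 = g)
E = 3 (E = 11 - 8 = 3)
(E - 70)*U(12, -4) = (3 - 70)*(-4) = -67*(-4) = 268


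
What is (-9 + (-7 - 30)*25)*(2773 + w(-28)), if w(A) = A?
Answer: -2563830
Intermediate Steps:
(-9 + (-7 - 30)*25)*(2773 + w(-28)) = (-9 + (-7 - 30)*25)*(2773 - 28) = (-9 - 37*25)*2745 = (-9 - 925)*2745 = -934*2745 = -2563830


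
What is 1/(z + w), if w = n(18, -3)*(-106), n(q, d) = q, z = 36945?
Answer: 1/35037 ≈ 2.8541e-5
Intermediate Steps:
w = -1908 (w = 18*(-106) = -1908)
1/(z + w) = 1/(36945 - 1908) = 1/35037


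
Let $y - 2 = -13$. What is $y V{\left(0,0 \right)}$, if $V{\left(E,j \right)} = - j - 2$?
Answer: $22$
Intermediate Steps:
$y = -11$ ($y = 2 - 13 = -11$)
$V{\left(E,j \right)} = -2 - j$
$y V{\left(0,0 \right)} = - 11 \left(-2 - 0\right) = - 11 \left(-2 + 0\right) = \left(-11\right) \left(-2\right) = 22$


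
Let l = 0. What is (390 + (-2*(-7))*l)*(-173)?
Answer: -67470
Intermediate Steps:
(390 + (-2*(-7))*l)*(-173) = (390 - 2*(-7)*0)*(-173) = (390 + 14*0)*(-173) = (390 + 0)*(-173) = 390*(-173) = -67470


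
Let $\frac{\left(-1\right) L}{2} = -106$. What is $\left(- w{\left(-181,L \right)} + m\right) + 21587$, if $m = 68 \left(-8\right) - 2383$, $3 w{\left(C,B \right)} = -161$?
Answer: $\frac{56141}{3} \approx 18714.0$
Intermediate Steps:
$L = 212$ ($L = \left(-2\right) \left(-106\right) = 212$)
$w{\left(C,B \right)} = - \frac{161}{3}$ ($w{\left(C,B \right)} = \frac{1}{3} \left(-161\right) = - \frac{161}{3}$)
$m = -2927$ ($m = -544 - 2383 = -2927$)
$\left(- w{\left(-181,L \right)} + m\right) + 21587 = \left(\left(-1\right) \left(- \frac{161}{3}\right) - 2927\right) + 21587 = \left(\frac{161}{3} - 2927\right) + 21587 = - \frac{8620}{3} + 21587 = \frac{56141}{3}$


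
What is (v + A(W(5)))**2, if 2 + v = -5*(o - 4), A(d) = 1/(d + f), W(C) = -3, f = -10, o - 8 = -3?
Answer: 8464/169 ≈ 50.083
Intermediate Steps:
o = 5 (o = 8 - 3 = 5)
A(d) = 1/(-10 + d) (A(d) = 1/(d - 10) = 1/(-10 + d))
v = -7 (v = -2 - 5*(5 - 4) = -2 - 5*1 = -2 - 5 = -7)
(v + A(W(5)))**2 = (-7 + 1/(-10 - 3))**2 = (-7 + 1/(-13))**2 = (-7 - 1/13)**2 = (-92/13)**2 = 8464/169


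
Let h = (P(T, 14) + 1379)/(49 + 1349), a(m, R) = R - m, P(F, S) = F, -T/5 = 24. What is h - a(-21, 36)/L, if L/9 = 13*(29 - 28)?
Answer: 7513/18174 ≈ 0.41339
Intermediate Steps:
T = -120 (T = -5*24 = -120)
h = 1259/1398 (h = (-120 + 1379)/(49 + 1349) = 1259/1398 ≈ 0.90057)
L = 117 (L = 9*(13*(29 - 28)) = 9*(13*1) = 9*13 = 117)
h - a(-21, 36)/L = 1259/1398 - (36 - 1*(-21))/117 = 1259/1398 - (36 + 21)/117 = 1259/1398 - 57/117 = 1259/1398 - 1*19/39 = 1259/1398 - 19/39 = 7513/18174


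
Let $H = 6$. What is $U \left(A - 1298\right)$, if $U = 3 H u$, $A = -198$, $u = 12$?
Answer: $-323136$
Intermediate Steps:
$U = 216$ ($U = 3 \cdot 6 \cdot 12 = 18 \cdot 12 = 216$)
$U \left(A - 1298\right) = 216 \left(-198 - 1298\right) = 216 \left(-1496\right) = -323136$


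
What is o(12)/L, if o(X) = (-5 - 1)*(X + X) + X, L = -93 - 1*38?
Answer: 132/131 ≈ 1.0076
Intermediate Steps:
L = -131 (L = -93 - 38 = -131)
o(X) = -11*X (o(X) = -12*X + X = -11*X)
o(12)/L = -11*12/(-131) = -132*(-1/131) = 132/131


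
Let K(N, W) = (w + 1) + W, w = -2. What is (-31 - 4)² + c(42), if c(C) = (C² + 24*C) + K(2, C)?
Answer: 4038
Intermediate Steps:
K(N, W) = -1 + W (K(N, W) = (-2 + 1) + W = -1 + W)
c(C) = -1 + C² + 25*C (c(C) = (C² + 24*C) + (-1 + C) = -1 + C² + 25*C)
(-31 - 4)² + c(42) = (-31 - 4)² + (-1 + 42² + 25*42) = (-35)² + (-1 + 1764 + 1050) = 1225 + 2813 = 4038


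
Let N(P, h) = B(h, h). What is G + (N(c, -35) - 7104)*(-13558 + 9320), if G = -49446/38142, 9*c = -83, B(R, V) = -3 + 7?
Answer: 63760283453/2119 ≈ 3.0090e+7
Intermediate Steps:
B(R, V) = 4
c = -83/9 (c = (1/9)*(-83) = -83/9 ≈ -9.2222)
N(P, h) = 4
G = -2747/2119 (G = -49446*1/38142 = -2747/2119 ≈ -1.2964)
G + (N(c, -35) - 7104)*(-13558 + 9320) = -2747/2119 + (4 - 7104)*(-13558 + 9320) = -2747/2119 - 7100*(-4238) = -2747/2119 + 30089800 = 63760283453/2119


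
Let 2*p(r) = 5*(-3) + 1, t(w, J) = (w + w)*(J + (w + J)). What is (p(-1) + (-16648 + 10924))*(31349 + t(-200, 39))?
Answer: -459333919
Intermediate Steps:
t(w, J) = 2*w*(w + 2*J) (t(w, J) = (2*w)*(J + (J + w)) = (2*w)*(w + 2*J) = 2*w*(w + 2*J))
p(r) = -7 (p(r) = (5*(-3) + 1)/2 = (-15 + 1)/2 = (1/2)*(-14) = -7)
(p(-1) + (-16648 + 10924))*(31349 + t(-200, 39)) = (-7 + (-16648 + 10924))*(31349 + 2*(-200)*(-200 + 2*39)) = (-7 - 5724)*(31349 + 2*(-200)*(-200 + 78)) = -5731*(31349 + 2*(-200)*(-122)) = -5731*(31349 + 48800) = -5731*80149 = -459333919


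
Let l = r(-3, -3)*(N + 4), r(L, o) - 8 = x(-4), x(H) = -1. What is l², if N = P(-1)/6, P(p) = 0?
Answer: 784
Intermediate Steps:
r(L, o) = 7 (r(L, o) = 8 - 1 = 7)
N = 0 (N = 0/6 = 0*(⅙) = 0)
l = 28 (l = 7*(0 + 4) = 7*4 = 28)
l² = 28² = 784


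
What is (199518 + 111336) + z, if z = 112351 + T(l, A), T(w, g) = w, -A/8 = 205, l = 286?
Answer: 423491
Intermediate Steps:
A = -1640 (A = -8*205 = -1640)
z = 112637 (z = 112351 + 286 = 112637)
(199518 + 111336) + z = (199518 + 111336) + 112637 = 310854 + 112637 = 423491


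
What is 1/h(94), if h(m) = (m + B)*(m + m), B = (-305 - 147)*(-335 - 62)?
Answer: 1/33753144 ≈ 2.9627e-8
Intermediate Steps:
B = 179444 (B = -452*(-397) = 179444)
h(m) = 2*m*(179444 + m) (h(m) = (m + 179444)*(m + m) = (179444 + m)*(2*m) = 2*m*(179444 + m))
1/h(94) = 1/(2*94*(179444 + 94)) = 1/(2*94*179538) = 1/33753144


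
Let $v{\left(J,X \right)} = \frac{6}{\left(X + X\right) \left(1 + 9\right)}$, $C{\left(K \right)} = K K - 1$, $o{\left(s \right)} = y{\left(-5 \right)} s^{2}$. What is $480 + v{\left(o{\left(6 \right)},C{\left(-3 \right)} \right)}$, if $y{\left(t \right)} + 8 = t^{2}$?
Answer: $\frac{38403}{80} \approx 480.04$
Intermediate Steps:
$y{\left(t \right)} = -8 + t^{2}$
$o{\left(s \right)} = 17 s^{2}$ ($o{\left(s \right)} = \left(-8 + \left(-5\right)^{2}\right) s^{2} = \left(-8 + 25\right) s^{2} = 17 s^{2}$)
$C{\left(K \right)} = -1 + K^{2}$ ($C{\left(K \right)} = K^{2} - 1 = -1 + K^{2}$)
$v{\left(J,X \right)} = \frac{3}{10 X}$ ($v{\left(J,X \right)} = \frac{6}{2 X 10} = \frac{6}{20 X} = 6 \frac{1}{20 X} = \frac{3}{10 X}$)
$480 + v{\left(o{\left(6 \right)},C{\left(-3 \right)} \right)} = 480 + \frac{3}{10 \left(-1 + \left(-3\right)^{2}\right)} = 480 + \frac{3}{10 \left(-1 + 9\right)} = 480 + \frac{3}{10 \cdot 8} = 480 + \frac{3}{10} \cdot \frac{1}{8} = 480 + \frac{3}{80} = \frac{38403}{80}$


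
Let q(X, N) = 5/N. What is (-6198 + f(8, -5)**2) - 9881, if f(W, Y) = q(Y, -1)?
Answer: -16054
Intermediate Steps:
f(W, Y) = -5 (f(W, Y) = 5/(-1) = 5*(-1) = -5)
(-6198 + f(8, -5)**2) - 9881 = (-6198 + (-5)**2) - 9881 = (-6198 + 25) - 9881 = -6173 - 9881 = -16054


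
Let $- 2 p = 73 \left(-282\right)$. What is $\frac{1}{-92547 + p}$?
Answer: $- \frac{1}{82254} \approx -1.2157 \cdot 10^{-5}$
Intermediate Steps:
$p = 10293$ ($p = - \frac{73 \left(-282\right)}{2} = \left(- \frac{1}{2}\right) \left(-20586\right) = 10293$)
$\frac{1}{-92547 + p} = \frac{1}{-92547 + 10293} = \frac{1}{-82254} = - \frac{1}{82254}$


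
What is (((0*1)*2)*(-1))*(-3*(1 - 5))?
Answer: 0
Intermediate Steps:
(((0*1)*2)*(-1))*(-3*(1 - 5)) = ((0*2)*(-1))*(-3*(-4)) = (0*(-1))*12 = 0*12 = 0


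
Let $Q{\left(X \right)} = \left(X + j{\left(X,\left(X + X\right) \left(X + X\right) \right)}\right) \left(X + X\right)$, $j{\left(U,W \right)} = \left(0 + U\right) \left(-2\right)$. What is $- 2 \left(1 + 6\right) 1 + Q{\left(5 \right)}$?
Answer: $-64$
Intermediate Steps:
$j{\left(U,W \right)} = - 2 U$ ($j{\left(U,W \right)} = U \left(-2\right) = - 2 U$)
$Q{\left(X \right)} = - 2 X^{2}$ ($Q{\left(X \right)} = \left(X - 2 X\right) \left(X + X\right) = - X 2 X = - 2 X^{2}$)
$- 2 \left(1 + 6\right) 1 + Q{\left(5 \right)} = - 2 \left(1 + 6\right) 1 - 2 \cdot 5^{2} = - 2 \cdot 7 \cdot 1 - 50 = \left(-2\right) 7 - 50 = -14 - 50 = -64$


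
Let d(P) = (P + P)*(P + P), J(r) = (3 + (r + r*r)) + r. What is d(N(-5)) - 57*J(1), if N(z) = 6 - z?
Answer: 142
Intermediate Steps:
J(r) = 3 + r² + 2*r (J(r) = (3 + (r + r²)) + r = (3 + r + r²) + r = 3 + r² + 2*r)
d(P) = 4*P² (d(P) = (2*P)*(2*P) = 4*P²)
d(N(-5)) - 57*J(1) = 4*(6 - 1*(-5))² - 57*(3 + 1² + 2*1) = 4*(6 + 5)² - 57*(3 + 1 + 2) = 4*11² - 57*6 = 4*121 - 342 = 484 - 342 = 142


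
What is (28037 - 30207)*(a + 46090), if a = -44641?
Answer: -3144330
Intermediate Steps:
(28037 - 30207)*(a + 46090) = (28037 - 30207)*(-44641 + 46090) = -2170*1449 = -3144330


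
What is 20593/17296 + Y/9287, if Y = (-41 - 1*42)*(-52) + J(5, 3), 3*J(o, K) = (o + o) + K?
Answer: 797915029/481883856 ≈ 1.6558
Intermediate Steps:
J(o, K) = K/3 + 2*o/3 (J(o, K) = ((o + o) + K)/3 = (2*o + K)/3 = (K + 2*o)/3 = K/3 + 2*o/3)
Y = 12961/3 (Y = (-41 - 1*42)*(-52) + ((1/3)*3 + (2/3)*5) = (-41 - 42)*(-52) + (1 + 10/3) = -83*(-52) + 13/3 = 4316 + 13/3 = 12961/3 ≈ 4320.3)
20593/17296 + Y/9287 = 20593/17296 + (12961/3)/9287 = 20593*(1/17296) + (12961/3)*(1/9287) = 20593/17296 + 12961/27861 = 797915029/481883856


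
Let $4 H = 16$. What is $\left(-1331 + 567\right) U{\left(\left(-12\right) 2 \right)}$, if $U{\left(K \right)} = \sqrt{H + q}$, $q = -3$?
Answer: $-764$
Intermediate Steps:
$H = 4$ ($H = \frac{1}{4} \cdot 16 = 4$)
$U{\left(K \right)} = 1$ ($U{\left(K \right)} = \sqrt{4 - 3} = \sqrt{1} = 1$)
$\left(-1331 + 567\right) U{\left(\left(-12\right) 2 \right)} = \left(-1331 + 567\right) 1 = \left(-764\right) 1 = -764$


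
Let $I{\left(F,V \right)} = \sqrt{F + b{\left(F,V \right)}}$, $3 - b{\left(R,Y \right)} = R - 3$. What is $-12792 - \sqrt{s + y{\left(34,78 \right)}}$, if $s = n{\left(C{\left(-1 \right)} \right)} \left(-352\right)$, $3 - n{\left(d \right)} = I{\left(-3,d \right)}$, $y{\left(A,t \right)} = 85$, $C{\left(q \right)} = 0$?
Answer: $-12792 - i \sqrt{971 - 352 \sqrt{6}} \approx -12792.0 - 10.43 i$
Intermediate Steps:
$b{\left(R,Y \right)} = 6 - R$ ($b{\left(R,Y \right)} = 3 - \left(R - 3\right) = 3 - \left(-3 + R\right) = 6 - R$)
$I{\left(F,V \right)} = \sqrt{6}$ ($I{\left(F,V \right)} = \sqrt{F - \left(-6 + F\right)} = \sqrt{6}$)
$n{\left(d \right)} = 3 - \sqrt{6}$
$s = -1056 + 352 \sqrt{6}$ ($s = \left(3 - \sqrt{6}\right) \left(-352\right) = -1056 + 352 \sqrt{6} \approx -193.78$)
$-12792 - \sqrt{s + y{\left(34,78 \right)}} = -12792 - \sqrt{\left(-1056 + 352 \sqrt{6}\right) + 85} = -12792 - \sqrt{-971 + 352 \sqrt{6}}$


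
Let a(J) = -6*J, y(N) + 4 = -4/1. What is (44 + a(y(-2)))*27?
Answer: 2484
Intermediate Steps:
y(N) = -8 (y(N) = -4 - 4/1 = -4 - 4*1 = -4 - 4 = -8)
(44 + a(y(-2)))*27 = (44 - 6*(-8))*27 = (44 + 48)*27 = 92*27 = 2484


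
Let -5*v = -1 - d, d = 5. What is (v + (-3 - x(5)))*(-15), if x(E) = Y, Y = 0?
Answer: 27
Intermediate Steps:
x(E) = 0
v = 6/5 (v = -(-1 - 1*5)/5 = -(-1 - 5)/5 = -1/5*(-6) = 6/5 ≈ 1.2000)
(v + (-3 - x(5)))*(-15) = (6/5 + (-3 - 1*0))*(-15) = (6/5 + (-3 + 0))*(-15) = (6/5 - 3)*(-15) = -9/5*(-15) = 27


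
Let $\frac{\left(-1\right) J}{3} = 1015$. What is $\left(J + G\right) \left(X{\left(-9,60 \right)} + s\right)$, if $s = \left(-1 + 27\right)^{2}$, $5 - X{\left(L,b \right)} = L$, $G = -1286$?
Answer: $-2988390$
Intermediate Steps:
$X{\left(L,b \right)} = 5 - L$
$s = 676$ ($s = 26^{2} = 676$)
$J = -3045$ ($J = \left(-3\right) 1015 = -3045$)
$\left(J + G\right) \left(X{\left(-9,60 \right)} + s\right) = \left(-3045 - 1286\right) \left(\left(5 - -9\right) + 676\right) = - 4331 \left(\left(5 + 9\right) + 676\right) = - 4331 \left(14 + 676\right) = \left(-4331\right) 690 = -2988390$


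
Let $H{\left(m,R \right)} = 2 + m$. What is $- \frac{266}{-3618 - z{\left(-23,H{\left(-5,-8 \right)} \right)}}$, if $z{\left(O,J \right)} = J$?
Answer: $\frac{266}{3615} \approx 0.073582$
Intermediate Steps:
$- \frac{266}{-3618 - z{\left(-23,H{\left(-5,-8 \right)} \right)}} = - \frac{266}{-3618 - \left(2 - 5\right)} = - \frac{266}{-3618 - -3} = - \frac{266}{-3618 + 3} = - \frac{266}{-3615} = \left(-266\right) \left(- \frac{1}{3615}\right) = \frac{266}{3615}$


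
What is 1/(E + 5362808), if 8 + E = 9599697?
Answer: 1/14962497 ≈ 6.6834e-8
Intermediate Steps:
E = 9599689 (E = -8 + 9599697 = 9599689)
1/(E + 5362808) = 1/(9599689 + 5362808) = 1/14962497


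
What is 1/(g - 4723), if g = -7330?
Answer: -1/12053 ≈ -8.2967e-5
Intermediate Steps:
1/(g - 4723) = 1/(-7330 - 4723) = 1/(-12053) = -1/12053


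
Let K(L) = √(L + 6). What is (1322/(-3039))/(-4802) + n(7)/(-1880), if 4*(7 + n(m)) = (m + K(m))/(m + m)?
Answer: 82251317/21948290112 - √13/105280 ≈ 0.0037133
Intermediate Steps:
K(L) = √(6 + L)
n(m) = -7 + (m + √(6 + m))/(8*m) (n(m) = -7 + ((m + √(6 + m))/(m + m))/4 = -7 + ((m + √(6 + m))/((2*m)))/4 = -7 + ((m + √(6 + m))*(1/(2*m)))/4 = -7 + ((m + √(6 + m))/(2*m))/4 = -7 + (m + √(6 + m))/(8*m))
(1322/(-3039))/(-4802) + n(7)/(-1880) = (1322/(-3039))/(-4802) + ((⅛)*(√(6 + 7) - 55*7)/7)/(-1880) = (1322*(-1/3039))*(-1/4802) + ((⅛)*(⅐)*(√13 - 385))*(-1/1880) = -1322/3039*(-1/4802) + ((⅛)*(⅐)*(-385 + √13))*(-1/1880) = 661/7296639 + (-55/8 + √13/56)*(-1/1880) = 661/7296639 + (11/3008 - √13/105280) = 82251317/21948290112 - √13/105280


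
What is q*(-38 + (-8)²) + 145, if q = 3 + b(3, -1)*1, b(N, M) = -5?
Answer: 93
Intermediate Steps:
q = -2 (q = 3 - 5*1 = 3 - 5 = -2)
q*(-38 + (-8)²) + 145 = -2*(-38 + (-8)²) + 145 = -2*(-38 + 64) + 145 = -2*26 + 145 = -52 + 145 = 93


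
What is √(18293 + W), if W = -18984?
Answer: I*√691 ≈ 26.287*I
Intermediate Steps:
√(18293 + W) = √(18293 - 18984) = √(-691) = I*√691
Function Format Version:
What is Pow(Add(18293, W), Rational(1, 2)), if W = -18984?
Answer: Mul(I, Pow(691, Rational(1, 2))) ≈ Mul(26.287, I)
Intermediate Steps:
Pow(Add(18293, W), Rational(1, 2)) = Pow(Add(18293, -18984), Rational(1, 2)) = Pow(-691, Rational(1, 2)) = Mul(I, Pow(691, Rational(1, 2)))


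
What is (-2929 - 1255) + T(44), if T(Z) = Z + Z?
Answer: -4096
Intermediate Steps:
T(Z) = 2*Z
(-2929 - 1255) + T(44) = (-2929 - 1255) + 2*44 = -4184 + 88 = -4096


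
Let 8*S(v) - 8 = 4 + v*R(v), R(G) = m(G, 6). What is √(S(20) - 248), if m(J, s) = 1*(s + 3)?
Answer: 4*I*√14 ≈ 14.967*I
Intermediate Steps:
m(J, s) = 3 + s (m(J, s) = 1*(3 + s) = 3 + s)
R(G) = 9 (R(G) = 3 + 6 = 9)
S(v) = 3/2 + 9*v/8 (S(v) = 1 + (4 + v*9)/8 = 1 + (4 + 9*v)/8 = 1 + (½ + 9*v/8) = 3/2 + 9*v/8)
√(S(20) - 248) = √((3/2 + (9/8)*20) - 248) = √((3/2 + 45/2) - 248) = √(24 - 248) = √(-224) = 4*I*√14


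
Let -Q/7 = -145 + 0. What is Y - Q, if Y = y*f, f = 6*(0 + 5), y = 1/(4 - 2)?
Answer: -1000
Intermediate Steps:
y = ½ (y = 1/2 = ½ ≈ 0.50000)
f = 30 (f = 6*5 = 30)
Y = 15 (Y = (½)*30 = 15)
Q = 1015 (Q = -7*(-145 + 0) = -7*(-145) = 1015)
Y - Q = 15 - 1*1015 = 15 - 1015 = -1000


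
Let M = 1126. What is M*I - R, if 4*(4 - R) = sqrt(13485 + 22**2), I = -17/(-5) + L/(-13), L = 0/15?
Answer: 19122/5 + sqrt(13969)/4 ≈ 3853.9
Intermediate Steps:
L = 0 (L = 0*(1/15) = 0)
I = 17/5 (I = -17/(-5) + 0/(-13) = -17*(-1/5) + 0*(-1/13) = 17/5 + 0 = 17/5 ≈ 3.4000)
R = 4 - sqrt(13969)/4 (R = 4 - sqrt(13485 + 22**2)/4 = 4 - sqrt(13485 + 484)/4 = 4 - sqrt(13969)/4 ≈ -25.548)
M*I - R = 1126*(17/5) - (4 - sqrt(13969)/4) = 19142/5 + (-4 + sqrt(13969)/4) = 19122/5 + sqrt(13969)/4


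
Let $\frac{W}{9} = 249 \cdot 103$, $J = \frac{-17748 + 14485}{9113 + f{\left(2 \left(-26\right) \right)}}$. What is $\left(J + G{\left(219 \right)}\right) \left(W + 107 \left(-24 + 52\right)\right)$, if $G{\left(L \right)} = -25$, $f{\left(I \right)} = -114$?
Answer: $- \frac{53366380922}{8999} \approx -5.9303 \cdot 10^{6}$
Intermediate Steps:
$J = - \frac{3263}{8999}$ ($J = \frac{-17748 + 14485}{9113 - 114} = - \frac{3263}{8999} \approx -0.3626$)
$W = 230823$ ($W = 9 \cdot 249 \cdot 103 = 9 \cdot 25647 = 230823$)
$\left(J + G{\left(219 \right)}\right) \left(W + 107 \left(-24 + 52\right)\right) = \left(- \frac{3263}{8999} - 25\right) \left(230823 + 107 \left(-24 + 52\right)\right) = - \frac{228238 \left(230823 + 107 \cdot 28\right)}{8999} = - \frac{228238 \left(230823 + 2996\right)}{8999} = \left(- \frac{228238}{8999}\right) 233819 = - \frac{53366380922}{8999}$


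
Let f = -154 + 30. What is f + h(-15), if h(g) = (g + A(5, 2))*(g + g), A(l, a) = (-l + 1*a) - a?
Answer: 476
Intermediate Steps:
f = -124
A(l, a) = -l (A(l, a) = (-l + a) - a = (a - l) - a = -l)
h(g) = 2*g*(-5 + g) (h(g) = (g - 1*5)*(g + g) = (g - 5)*(2*g) = (-5 + g)*(2*g) = 2*g*(-5 + g))
f + h(-15) = -124 + 2*(-15)*(-5 - 15) = -124 + 2*(-15)*(-20) = -124 + 600 = 476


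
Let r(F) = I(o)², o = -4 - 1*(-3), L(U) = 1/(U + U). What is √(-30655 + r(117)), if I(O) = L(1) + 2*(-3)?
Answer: 3*I*√13611/2 ≈ 175.0*I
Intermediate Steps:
L(U) = 1/(2*U)
o = -1 (o = -4 + 3 = -1)
I(O) = -11/2 (I(O) = (½)/1 + 2*(-3) = (½)*1 - 6 = ½ - 6 = -11/2)
r(F) = 121/4 (r(F) = (-11/2)² = 121/4)
√(-30655 + r(117)) = √(-30655 + 121/4) = √(-122499/4) = 3*I*√13611/2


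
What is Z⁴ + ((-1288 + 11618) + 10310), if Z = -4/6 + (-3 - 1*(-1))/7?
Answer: 4014247840/194481 ≈ 20641.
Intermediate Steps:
Z = -20/21 (Z = -4*⅙ + (-3 + 1)*(⅐) = -⅔ - 2*⅐ = -⅔ - 2/7 = -20/21 ≈ -0.95238)
Z⁴ + ((-1288 + 11618) + 10310) = (-20/21)⁴ + ((-1288 + 11618) + 10310) = 160000/194481 + (10330 + 10310) = 160000/194481 + 20640 = 4014247840/194481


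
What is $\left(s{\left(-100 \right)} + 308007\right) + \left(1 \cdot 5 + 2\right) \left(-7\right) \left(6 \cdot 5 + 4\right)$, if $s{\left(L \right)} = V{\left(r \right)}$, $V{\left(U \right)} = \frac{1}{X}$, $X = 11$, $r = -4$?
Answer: $\frac{3369752}{11} \approx 3.0634 \cdot 10^{5}$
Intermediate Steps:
$V{\left(U \right)} = \frac{1}{11}$
$s{\left(L \right)} = \frac{1}{11}$
$\left(s{\left(-100 \right)} + 308007\right) + \left(1 \cdot 5 + 2\right) \left(-7\right) \left(6 \cdot 5 + 4\right) = \left(\frac{1}{11} + 308007\right) + \left(1 \cdot 5 + 2\right) \left(-7\right) \left(6 \cdot 5 + 4\right) = \frac{3388078}{11} + \left(5 + 2\right) \left(-7\right) \left(30 + 4\right) = \frac{3388078}{11} + 7 \left(-7\right) 34 = \frac{3388078}{11} - 1666 = \frac{3369752}{11}$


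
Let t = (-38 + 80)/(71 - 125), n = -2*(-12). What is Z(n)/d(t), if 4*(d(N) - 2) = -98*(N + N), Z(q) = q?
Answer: 216/361 ≈ 0.59834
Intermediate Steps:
n = 24
t = -7/9 (t = 42/(-54) = 42*(-1/54) = -7/9 ≈ -0.77778)
d(N) = 2 - 49*N (d(N) = 2 + (-98*(N + N))/4 = 2 + (-196*N)/4 = 2 - 49*N)
Z(n)/d(t) = 24/(2 - 49*(-7/9)) = 24/(2 + 343/9) = 24/(361/9) = 24*(9/361) = 216/361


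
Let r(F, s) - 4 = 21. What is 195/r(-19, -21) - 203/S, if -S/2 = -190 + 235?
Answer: 181/18 ≈ 10.056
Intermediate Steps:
S = -90 (S = -2*(-190 + 235) = -2*45 = -90)
r(F, s) = 25 (r(F, s) = 4 + 21 = 25)
195/r(-19, -21) - 203/S = 195/25 - 203/(-90) = 195*(1/25) - 203*(-1/90) = 39/5 + 203/90 = 181/18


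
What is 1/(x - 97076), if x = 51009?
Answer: -1/46067 ≈ -2.1707e-5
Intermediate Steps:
1/(x - 97076) = 1/(51009 - 97076) = 1/(-46067) = -1/46067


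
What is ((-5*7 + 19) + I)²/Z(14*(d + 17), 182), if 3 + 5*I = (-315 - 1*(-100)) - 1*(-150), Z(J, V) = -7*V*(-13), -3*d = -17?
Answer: 10952/207025 ≈ 0.052902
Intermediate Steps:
d = 17/3 (d = -⅓*(-17) = 17/3 ≈ 5.6667)
Z(J, V) = 91*V
I = -68/5 (I = -⅗ + ((-315 - 1*(-100)) - 1*(-150))/5 = -⅗ + ((-315 + 100) + 150)/5 = -⅗ + (-215 + 150)/5 = -⅗ + (⅕)*(-65) = -⅗ - 13 = -68/5 ≈ -13.600)
((-5*7 + 19) + I)²/Z(14*(d + 17), 182) = ((-5*7 + 19) - 68/5)²/((91*182)) = ((-35 + 19) - 68/5)²/16562 = (-16 - 68/5)²*(1/16562) = (-148/5)²*(1/16562) = (21904/25)*(1/16562) = 10952/207025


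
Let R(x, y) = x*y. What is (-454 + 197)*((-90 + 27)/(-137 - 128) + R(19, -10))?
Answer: 12923759/265 ≈ 48769.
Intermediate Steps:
(-454 + 197)*((-90 + 27)/(-137 - 128) + R(19, -10)) = (-454 + 197)*((-90 + 27)/(-137 - 128) + 19*(-10)) = -257*(-63/(-265) - 190) = -257*(-63*(-1/265) - 190) = -257*(63/265 - 190) = -257*(-50287/265) = 12923759/265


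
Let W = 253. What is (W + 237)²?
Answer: 240100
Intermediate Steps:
(W + 237)² = (253 + 237)² = 490² = 240100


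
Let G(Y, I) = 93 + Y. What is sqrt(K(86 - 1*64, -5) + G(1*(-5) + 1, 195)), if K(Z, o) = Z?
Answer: sqrt(111) ≈ 10.536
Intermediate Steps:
sqrt(K(86 - 1*64, -5) + G(1*(-5) + 1, 195)) = sqrt((86 - 1*64) + (93 + (1*(-5) + 1))) = sqrt((86 - 64) + (93 + (-5 + 1))) = sqrt(22 + (93 - 4)) = sqrt(22 + 89) = sqrt(111)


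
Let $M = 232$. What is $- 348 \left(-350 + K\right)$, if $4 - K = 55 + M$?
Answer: $220284$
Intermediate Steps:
$K = -283$ ($K = 4 - \left(55 + 232\right) = 4 - 287 = -283$)
$- 348 \left(-350 + K\right) = - 348 \left(-350 - 283\right) = \left(-348\right) \left(-633\right) = 220284$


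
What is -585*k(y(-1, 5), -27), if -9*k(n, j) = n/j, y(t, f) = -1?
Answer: 65/27 ≈ 2.4074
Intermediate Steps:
k(n, j) = -n/(9*j)
-585*k(y(-1, 5), -27) = -(-65)*(-1)/(-27) = -(-65)*(-1)*(-1)/27 = -585*(-1/243) = 65/27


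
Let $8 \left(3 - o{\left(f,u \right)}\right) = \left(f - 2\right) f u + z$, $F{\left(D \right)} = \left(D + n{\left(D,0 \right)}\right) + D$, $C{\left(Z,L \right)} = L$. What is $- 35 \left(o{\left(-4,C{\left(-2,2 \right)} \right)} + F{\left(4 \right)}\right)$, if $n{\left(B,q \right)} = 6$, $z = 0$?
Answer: $-385$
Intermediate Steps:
$F{\left(D \right)} = 6 + 2 D$ ($F{\left(D \right)} = \left(D + 6\right) + D = \left(6 + D\right) + D = 6 + 2 D$)
$o{\left(f,u \right)} = 3 - \frac{f u \left(-2 + f\right)}{8}$ ($o{\left(f,u \right)} = 3 - \frac{\left(f - 2\right) f u + 0}{8} = 3 - \frac{\left(-2 + f\right) f u + 0}{8} = 3 - \frac{f \left(-2 + f\right) u + 0}{8} = 3 - \frac{f u \left(-2 + f\right) + 0}{8} = 3 - \frac{f u \left(-2 + f\right)}{8}$)
$- 35 \left(o{\left(-4,C{\left(-2,2 \right)} \right)} + F{\left(4 \right)}\right) = - 35 \left(\left(3 - \frac{\left(-4\right)^{2}}{4} + \frac{1}{4} \left(-4\right) 2\right) + \left(6 + 2 \cdot 4\right)\right) = - 35 \left(\left(3 - \frac{1}{4} \cdot 16 - 2\right) + \left(6 + 8\right)\right) = - 35 \left(\left(3 - 4 - 2\right) + 14\right) = - 35 \left(-3 + 14\right) = \left(-35\right) 11 = -385$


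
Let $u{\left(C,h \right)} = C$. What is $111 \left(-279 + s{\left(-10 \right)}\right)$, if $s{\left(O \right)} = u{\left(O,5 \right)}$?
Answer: $-32079$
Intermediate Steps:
$s{\left(O \right)} = O$
$111 \left(-279 + s{\left(-10 \right)}\right) = 111 \left(-279 - 10\right) = 111 \left(-289\right) = -32079$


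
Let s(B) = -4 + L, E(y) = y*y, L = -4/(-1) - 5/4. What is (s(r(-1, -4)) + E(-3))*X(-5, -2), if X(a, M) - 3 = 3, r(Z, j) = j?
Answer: 93/2 ≈ 46.500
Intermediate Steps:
L = 11/4 (L = -4*(-1) - 5*¼ = 4 - 5/4 = 11/4 ≈ 2.7500)
X(a, M) = 6 (X(a, M) = 3 + 3 = 6)
E(y) = y²
s(B) = -5/4 (s(B) = -4 + 11/4 = -5/4)
(s(r(-1, -4)) + E(-3))*X(-5, -2) = (-5/4 + (-3)²)*6 = (-5/4 + 9)*6 = (31/4)*6 = 93/2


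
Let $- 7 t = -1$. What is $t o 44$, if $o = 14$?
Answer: $88$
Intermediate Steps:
$t = \frac{1}{7}$ ($t = \left(- \frac{1}{7}\right) \left(-1\right) = \frac{1}{7} \approx 0.14286$)
$t o 44 = \frac{1}{7} \cdot 14 \cdot 44 = 2 \cdot 44 = 88$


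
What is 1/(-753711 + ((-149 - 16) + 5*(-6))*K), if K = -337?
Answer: -1/687996 ≈ -1.4535e-6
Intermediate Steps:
1/(-753711 + ((-149 - 16) + 5*(-6))*K) = 1/(-753711 + ((-149 - 16) + 5*(-6))*(-337)) = 1/(-753711 + (-165 - 30)*(-337)) = 1/(-753711 - 195*(-337)) = 1/(-753711 + 65715) = 1/(-687996) = -1/687996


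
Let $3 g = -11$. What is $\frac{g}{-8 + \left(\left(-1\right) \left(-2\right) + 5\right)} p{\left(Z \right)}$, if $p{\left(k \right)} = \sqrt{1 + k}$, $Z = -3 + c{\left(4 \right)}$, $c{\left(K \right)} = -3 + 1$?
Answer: $\frac{22 i}{3} \approx 7.3333 i$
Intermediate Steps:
$c{\left(K \right)} = -2$
$g = - \frac{11}{3}$ ($g = \frac{1}{3} \left(-11\right) = - \frac{11}{3} \approx -3.6667$)
$Z = -5$ ($Z = -3 - 2 = -5$)
$\frac{g}{-8 + \left(\left(-1\right) \left(-2\right) + 5\right)} p{\left(Z \right)} = \frac{1}{-8 + \left(\left(-1\right) \left(-2\right) + 5\right)} \left(- \frac{11}{3}\right) \sqrt{1 - 5} = \frac{1}{-8 + \left(2 + 5\right)} \left(- \frac{11}{3}\right) \sqrt{-4} = \frac{1}{-8 + 7} \left(- \frac{11}{3}\right) 2 i = \frac{1}{-1} \left(- \frac{11}{3}\right) 2 i = \left(-1\right) \left(- \frac{11}{3}\right) 2 i = \frac{11 \cdot 2 i}{3} = \frac{22 i}{3}$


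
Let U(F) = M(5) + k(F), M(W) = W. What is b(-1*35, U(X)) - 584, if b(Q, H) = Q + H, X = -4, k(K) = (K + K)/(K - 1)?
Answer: -3062/5 ≈ -612.40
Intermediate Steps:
k(K) = 2*K/(-1 + K) (k(K) = (2*K)/(-1 + K) = 2*K/(-1 + K))
U(F) = 5 + 2*F/(-1 + F)
b(Q, H) = H + Q
b(-1*35, U(X)) - 584 = ((-5 + 7*(-4))/(-1 - 4) - 1*35) - 584 = ((-5 - 28)/(-5) - 35) - 584 = (-1/5*(-33) - 35) - 584 = (33/5 - 35) - 584 = -142/5 - 584 = -3062/5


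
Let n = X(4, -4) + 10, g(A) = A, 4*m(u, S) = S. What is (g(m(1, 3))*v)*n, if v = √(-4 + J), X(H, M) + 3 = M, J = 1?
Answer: 9*I*√3/4 ≈ 3.8971*I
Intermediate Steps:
m(u, S) = S/4
X(H, M) = -3 + M
v = I*√3 (v = √(-4 + 1) = √(-3) = I*√3 ≈ 1.732*I)
n = 3 (n = (-3 - 4) + 10 = -7 + 10 = 3)
(g(m(1, 3))*v)*n = (((¼)*3)*(I*√3))*3 = (3*(I*√3)/4)*3 = (3*I*√3/4)*3 = 9*I*√3/4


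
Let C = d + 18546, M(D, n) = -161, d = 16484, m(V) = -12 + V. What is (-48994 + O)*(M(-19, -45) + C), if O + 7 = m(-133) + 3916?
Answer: -1577124870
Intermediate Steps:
C = 35030 (C = 16484 + 18546 = 35030)
O = 3764 (O = -7 + ((-12 - 133) + 3916) = -7 + (-145 + 3916) = -7 + 3771 = 3764)
(-48994 + O)*(M(-19, -45) + C) = (-48994 + 3764)*(-161 + 35030) = -45230*34869 = -1577124870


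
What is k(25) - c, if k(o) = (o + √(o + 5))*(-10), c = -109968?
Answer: 109718 - 10*√30 ≈ 1.0966e+5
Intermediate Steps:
k(o) = -10*o - 10*√(5 + o) (k(o) = (o + √(5 + o))*(-10) = -10*o - 10*√(5 + o))
k(25) - c = (-10*25 - 10*√(5 + 25)) - 1*(-109968) = (-250 - 10*√30) + 109968 = 109718 - 10*√30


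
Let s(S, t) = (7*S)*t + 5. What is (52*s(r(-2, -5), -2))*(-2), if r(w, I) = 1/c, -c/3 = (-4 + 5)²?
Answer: -3016/3 ≈ -1005.3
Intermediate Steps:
c = -3 (c = -3*(-4 + 5)² = -3*1² = -3*1 = -3)
r(w, I) = -⅓ (r(w, I) = 1/(-3) = -⅓)
s(S, t) = 5 + 7*S*t (s(S, t) = 7*S*t + 5 = 5 + 7*S*t)
(52*s(r(-2, -5), -2))*(-2) = (52*(5 + 7*(-⅓)*(-2)))*(-2) = (52*(5 + 14/3))*(-2) = (52*(29/3))*(-2) = (1508/3)*(-2) = -3016/3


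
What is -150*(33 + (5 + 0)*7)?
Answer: -10200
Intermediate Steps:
-150*(33 + (5 + 0)*7) = -150*(33 + 5*7) = -150*(33 + 35) = -150*68 = -10200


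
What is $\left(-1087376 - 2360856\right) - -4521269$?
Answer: $1073037$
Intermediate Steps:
$\left(-1087376 - 2360856\right) - -4521269 = \left(-1087376 - 2360856\right) + 4521269 = -3448232 + 4521269 = 1073037$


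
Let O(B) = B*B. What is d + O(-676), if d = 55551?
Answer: 512527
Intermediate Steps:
O(B) = B**2
d + O(-676) = 55551 + (-676)**2 = 55551 + 456976 = 512527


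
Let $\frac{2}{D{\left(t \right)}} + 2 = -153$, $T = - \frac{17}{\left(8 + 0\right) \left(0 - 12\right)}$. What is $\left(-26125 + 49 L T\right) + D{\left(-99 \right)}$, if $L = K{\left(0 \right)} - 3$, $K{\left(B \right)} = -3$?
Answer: $- \frac{64919147}{2480} \approx -26177.0$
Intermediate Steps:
$T = \frac{17}{96}$ ($T = - \frac{17}{8 \left(-12\right)} = - \frac{17}{-96} = \left(-17\right) \left(- \frac{1}{96}\right) = \frac{17}{96} \approx 0.17708$)
$D{\left(t \right)} = - \frac{2}{155}$ ($D{\left(t \right)} = \frac{2}{-2 - 153} = \frac{2}{-155} = 2 \left(- \frac{1}{155}\right) = - \frac{2}{155}$)
$L = -6$ ($L = -3 - 3 = -6$)
$\left(-26125 + 49 L T\right) + D{\left(-99 \right)} = \left(-26125 + 49 \left(\left(-6\right) \frac{17}{96}\right)\right) - \frac{2}{155} = \left(-26125 + 49 \left(- \frac{17}{16}\right)\right) - \frac{2}{155} = \left(-26125 - \frac{833}{16}\right) - \frac{2}{155} = - \frac{418833}{16} - \frac{2}{155} = - \frac{64919147}{2480}$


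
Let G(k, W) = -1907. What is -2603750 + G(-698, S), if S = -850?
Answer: -2605657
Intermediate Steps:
-2603750 + G(-698, S) = -2603750 - 1907 = -2605657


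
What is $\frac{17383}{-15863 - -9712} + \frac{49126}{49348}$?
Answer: $- \frac{277821129}{151769774} \approx -1.8305$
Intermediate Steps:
$\frac{17383}{-15863 - -9712} + \frac{49126}{49348} = \frac{17383}{-15863 + 9712} + 49126 \cdot \frac{1}{49348} = \frac{17383}{-6151} + \frac{24563}{24674} = 17383 \left(- \frac{1}{6151}\right) + \frac{24563}{24674} = - \frac{17383}{6151} + \frac{24563}{24674} = - \frac{277821129}{151769774}$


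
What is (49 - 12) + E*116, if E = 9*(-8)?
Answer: -8315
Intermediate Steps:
E = -72
(49 - 12) + E*116 = (49 - 12) - 72*116 = 37 - 8352 = -8315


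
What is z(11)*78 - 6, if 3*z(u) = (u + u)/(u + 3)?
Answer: 244/7 ≈ 34.857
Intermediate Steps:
z(u) = 2*u/(3*(3 + u)) (z(u) = ((u + u)/(u + 3))/3 = ((2*u)/(3 + u))/3 = (2*u/(3 + u))/3 = 2*u/(3*(3 + u)))
z(11)*78 - 6 = ((2/3)*11/(3 + 11))*78 - 6 = ((2/3)*11/14)*78 - 6 = ((2/3)*11*(1/14))*78 - 6 = (11/21)*78 - 6 = 286/7 - 6 = 244/7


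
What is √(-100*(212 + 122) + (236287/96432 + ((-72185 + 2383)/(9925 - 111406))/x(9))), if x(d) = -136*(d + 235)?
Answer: I*√46851664725212796636473/1184418578 ≈ 182.75*I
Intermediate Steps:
x(d) = -31960 - 136*d (x(d) = -136*(235 + d) = -31960 - 136*d)
√(-100*(212 + 122) + (236287/96432 + ((-72185 + 2383)/(9925 - 111406))/x(9))) = √(-100*(212 + 122) + (236287/96432 + ((-72185 + 2383)/(9925 - 111406))/(-31960 - 136*9))) = √(-100*334 + (236287*(1/96432) + (-69802/(-101481))/(-31960 - 1224))) = √(-33400 + (236287/96432 - 69802*(-1/101481)/(-33184))) = √(-33400 + (236287/96432 + (69802/101481)*(-1/33184))) = √(-33400 + (236287/96432 - 2053/99045456)) = √(-33400 + 40630131401/16581860092) = √(-553793496941399/16581860092) = I*√46851664725212796636473/1184418578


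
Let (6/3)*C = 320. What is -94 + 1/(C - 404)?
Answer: -22937/244 ≈ -94.004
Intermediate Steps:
C = 160 (C = (½)*320 = 160)
-94 + 1/(C - 404) = -94 + 1/(160 - 404) = -94 + 1/(-244) = -94 - 1/244 = -22937/244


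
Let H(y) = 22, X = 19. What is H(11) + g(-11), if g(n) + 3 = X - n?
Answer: 49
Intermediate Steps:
g(n) = 16 - n (g(n) = -3 + (19 - n) = 16 - n)
H(11) + g(-11) = 22 + (16 - 1*(-11)) = 22 + (16 + 11) = 22 + 27 = 49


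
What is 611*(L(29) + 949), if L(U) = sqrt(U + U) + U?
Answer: 597558 + 611*sqrt(58) ≈ 6.0221e+5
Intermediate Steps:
L(U) = U + sqrt(2)*sqrt(U) (L(U) = sqrt(2*U) + U = sqrt(2)*sqrt(U) + U = U + sqrt(2)*sqrt(U))
611*(L(29) + 949) = 611*((29 + sqrt(2)*sqrt(29)) + 949) = 611*((29 + sqrt(58)) + 949) = 611*(978 + sqrt(58)) = 597558 + 611*sqrt(58)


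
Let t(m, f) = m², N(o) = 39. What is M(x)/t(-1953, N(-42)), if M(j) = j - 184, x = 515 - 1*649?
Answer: -106/1271403 ≈ -8.3372e-5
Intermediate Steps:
x = -134 (x = 515 - 649 = -134)
M(j) = -184 + j
M(x)/t(-1953, N(-42)) = (-184 - 134)/((-1953)²) = -318/3814209 = -318*1/3814209 = -106/1271403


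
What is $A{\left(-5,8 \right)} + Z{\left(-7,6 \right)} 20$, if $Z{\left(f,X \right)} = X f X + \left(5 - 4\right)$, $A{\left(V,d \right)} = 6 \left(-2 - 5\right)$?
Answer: $-5062$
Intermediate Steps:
$A{\left(V,d \right)} = -42$ ($A{\left(V,d \right)} = 6 \left(-7\right) = -42$)
$Z{\left(f,X \right)} = 1 + f X^{2}$ ($Z{\left(f,X \right)} = f X^{2} + \left(5 - 4\right) = f X^{2} + 1 = 1 + f X^{2}$)
$A{\left(-5,8 \right)} + Z{\left(-7,6 \right)} 20 = -42 + \left(1 - 7 \cdot 6^{2}\right) 20 = -42 + \left(1 - 252\right) 20 = -42 - 5020 = -5062$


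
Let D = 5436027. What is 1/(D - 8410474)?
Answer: -1/2974447 ≈ -3.3620e-7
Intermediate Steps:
1/(D - 8410474) = 1/(5436027 - 8410474) = 1/(-2974447) = -1/2974447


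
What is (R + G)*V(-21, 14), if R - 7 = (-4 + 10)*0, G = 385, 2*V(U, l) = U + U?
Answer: -8232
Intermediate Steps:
V(U, l) = U (V(U, l) = (U + U)/2 = (2*U)/2 = U)
R = 7 (R = 7 + (-4 + 10)*0 = 7 + 6*0 = 7 + 0 = 7)
(R + G)*V(-21, 14) = (7 + 385)*(-21) = 392*(-21) = -8232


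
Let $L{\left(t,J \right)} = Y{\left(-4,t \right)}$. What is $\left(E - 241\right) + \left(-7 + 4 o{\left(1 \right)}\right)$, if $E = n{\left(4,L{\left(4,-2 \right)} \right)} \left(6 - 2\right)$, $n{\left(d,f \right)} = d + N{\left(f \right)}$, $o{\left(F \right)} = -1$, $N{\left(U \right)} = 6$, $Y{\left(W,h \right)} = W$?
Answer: $-212$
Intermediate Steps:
$L{\left(t,J \right)} = -4$
$n{\left(d,f \right)} = 6 + d$ ($n{\left(d,f \right)} = d + 6 = 6 + d$)
$E = 40$ ($E = \left(6 + 4\right) \left(6 - 2\right) = 10 \cdot 4 = 40$)
$\left(E - 241\right) + \left(-7 + 4 o{\left(1 \right)}\right) = \left(40 - 241\right) + \left(-7 + 4 \left(-1\right)\right) = -201 - 11 = -212$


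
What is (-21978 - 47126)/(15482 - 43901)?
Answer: 69104/28419 ≈ 2.4316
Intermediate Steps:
(-21978 - 47126)/(15482 - 43901) = -69104/(-28419) = -69104*(-1/28419) = 69104/28419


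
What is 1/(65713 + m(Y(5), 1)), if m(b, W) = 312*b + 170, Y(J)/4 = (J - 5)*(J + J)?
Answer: 1/65883 ≈ 1.5178e-5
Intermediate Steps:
Y(J) = 8*J*(-5 + J) (Y(J) = 4*((J - 5)*(J + J)) = 4*((-5 + J)*(2*J)) = 4*(2*J*(-5 + J)) = 8*J*(-5 + J))
m(b, W) = 170 + 312*b
1/(65713 + m(Y(5), 1)) = 1/(65713 + (170 + 312*(8*5*(-5 + 5)))) = 1/(65713 + (170 + 312*(8*5*0))) = 1/(65713 + (170 + 312*0)) = 1/(65713 + (170 + 0)) = 1/(65713 + 170) = 1/65883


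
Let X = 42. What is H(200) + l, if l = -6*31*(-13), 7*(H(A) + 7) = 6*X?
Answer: 2447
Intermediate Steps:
H(A) = 29 (H(A) = -7 + (6*42)/7 = -7 + (⅐)*252 = -7 + 36 = 29)
l = 2418 (l = -186*(-13) = 2418)
H(200) + l = 29 + 2418 = 2447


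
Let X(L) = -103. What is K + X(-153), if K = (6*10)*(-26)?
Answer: -1663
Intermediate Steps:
K = -1560 (K = 60*(-26) = -1560)
K + X(-153) = -1560 - 103 = -1663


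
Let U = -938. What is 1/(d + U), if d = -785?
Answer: -1/1723 ≈ -0.00058038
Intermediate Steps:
1/(d + U) = 1/(-785 - 938) = 1/(-1723) = -1/1723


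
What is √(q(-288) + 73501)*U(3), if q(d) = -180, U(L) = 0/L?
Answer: 0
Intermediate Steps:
U(L) = 0
√(q(-288) + 73501)*U(3) = √(-180 + 73501)*0 = √73321*0 = 0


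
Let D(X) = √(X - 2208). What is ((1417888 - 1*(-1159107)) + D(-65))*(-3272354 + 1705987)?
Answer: -4036519927165 - 1566367*I*√2273 ≈ -4.0365e+12 - 7.4678e+7*I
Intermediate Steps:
D(X) = √(-2208 + X)
((1417888 - 1*(-1159107)) + D(-65))*(-3272354 + 1705987) = ((1417888 - 1*(-1159107)) + √(-2208 - 65))*(-3272354 + 1705987) = ((1417888 + 1159107) + √(-2273))*(-1566367) = (2576995 + I*√2273)*(-1566367) = -4036519927165 - 1566367*I*√2273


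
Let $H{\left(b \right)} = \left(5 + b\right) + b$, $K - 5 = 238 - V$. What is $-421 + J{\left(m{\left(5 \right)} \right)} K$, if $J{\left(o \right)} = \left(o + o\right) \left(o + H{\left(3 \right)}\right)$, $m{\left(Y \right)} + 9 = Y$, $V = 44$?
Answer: $-11565$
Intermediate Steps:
$m{\left(Y \right)} = -9 + Y$
$K = 199$ ($K = 5 + \left(238 - 44\right) = 5 + 194 = 199$)
$H{\left(b \right)} = 5 + 2 b$
$J{\left(o \right)} = 2 o \left(11 + o\right)$ ($J{\left(o \right)} = \left(o + o\right) \left(o + \left(5 + 2 \cdot 3\right)\right) = 2 o \left(o + \left(5 + 6\right)\right) = 2 o \left(o + 11\right) = 2 o \left(11 + o\right)$)
$-421 + J{\left(m{\left(5 \right)} \right)} K = -421 + 2 \left(-9 + 5\right) \left(11 + \left(-9 + 5\right)\right) 199 = -421 + 2 \left(-4\right) \left(11 - 4\right) 199 = -421 + 2 \left(-4\right) 7 \cdot 199 = -421 - 11144 = -11565$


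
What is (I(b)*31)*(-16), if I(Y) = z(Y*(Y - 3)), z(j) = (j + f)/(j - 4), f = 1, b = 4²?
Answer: -25916/51 ≈ -508.16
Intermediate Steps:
b = 16
z(j) = (1 + j)/(-4 + j) (z(j) = (j + 1)/(j - 4) = (1 + j)/(-4 + j))
I(Y) = (1 + Y*(-3 + Y))/(-4 + Y*(-3 + Y)) (I(Y) = (1 + Y*(Y - 3))/(-4 + Y*(Y - 3)) = (1 + Y*(-3 + Y))/(-4 + Y*(-3 + Y)))
(I(b)*31)*(-16) = (((1 + 16*(-3 + 16))/(-4 + 16*(-3 + 16)))*31)*(-16) = (((1 + 16*13)/(-4 + 16*13))*31)*(-16) = (((1 + 208)/(-4 + 208))*31)*(-16) = ((209/204)*31)*(-16) = (6479/204)*(-16) = -25916/51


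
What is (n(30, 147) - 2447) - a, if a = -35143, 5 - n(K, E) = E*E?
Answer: 11092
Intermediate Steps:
n(K, E) = 5 - E**2 (n(K, E) = 5 - E*E = 5 - E**2)
(n(30, 147) - 2447) - a = ((5 - 1*147**2) - 2447) - 1*(-35143) = ((5 - 1*21609) - 2447) + 35143 = ((5 - 21609) - 2447) + 35143 = (-21604 - 2447) + 35143 = -24051 + 35143 = 11092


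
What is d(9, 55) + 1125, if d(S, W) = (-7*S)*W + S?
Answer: -2331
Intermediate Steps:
d(S, W) = S - 7*S*W (d(S, W) = -7*S*W + S = S - 7*S*W)
d(9, 55) + 1125 = 9*(1 - 7*55) + 1125 = 9*(1 - 385) + 1125 = 9*(-384) + 1125 = -3456 + 1125 = -2331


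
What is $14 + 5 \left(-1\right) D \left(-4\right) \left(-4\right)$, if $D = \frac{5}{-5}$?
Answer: $94$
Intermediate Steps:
$D = -1$ ($D = 5 \left(- \frac{1}{5}\right) = -1$)
$14 + 5 \left(-1\right) D \left(-4\right) \left(-4\right) = 14 + 5 \left(-1\right) \left(\left(-1\right) \left(-4\right)\right) \left(-4\right) = 14 + \left(-5\right) 4 \left(-4\right) = 14 - -80 = 14 + 80 = 94$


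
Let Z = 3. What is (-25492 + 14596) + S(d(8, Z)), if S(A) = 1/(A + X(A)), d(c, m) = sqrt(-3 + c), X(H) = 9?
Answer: -828087/76 - sqrt(5)/76 ≈ -10896.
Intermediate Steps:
S(A) = 1/(9 + A) (S(A) = 1/(A + 9) = 1/(9 + A))
(-25492 + 14596) + S(d(8, Z)) = (-25492 + 14596) + 1/(9 + sqrt(-3 + 8)) = -10896 + 1/(9 + sqrt(5))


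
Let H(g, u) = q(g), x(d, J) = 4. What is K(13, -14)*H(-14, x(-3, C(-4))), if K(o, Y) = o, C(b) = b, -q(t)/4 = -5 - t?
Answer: -468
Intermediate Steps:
q(t) = 20 + 4*t (q(t) = -4*(-5 - t) = 20 + 4*t)
H(g, u) = 20 + 4*g
K(13, -14)*H(-14, x(-3, C(-4))) = 13*(20 + 4*(-14)) = 13*(20 - 56) = 13*(-36) = -468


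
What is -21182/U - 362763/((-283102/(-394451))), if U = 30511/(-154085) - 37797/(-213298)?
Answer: 99213706376188597891/193637389261366 ≈ 5.1237e+5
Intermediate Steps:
U = -683984533/32866022330 (U = 30511*(-1/154085) - 37797*(-1/213298) = -30511/154085 + 37797/213298 = -683984533/32866022330 ≈ -0.020811)
-21182/U - 362763/((-283102/(-394451))) = -21182/(-683984533/32866022330) - 362763/((-283102/(-394451))) = -21182*(-32866022330/683984533) - 362763/((-283102*(-1/394451))) = 696168084994060/683984533 - 362763/283102/394451 = 696168084994060/683984533 - 362763*394451/283102 = 696168084994060/683984533 - 143092228113/283102 = 99213706376188597891/193637389261366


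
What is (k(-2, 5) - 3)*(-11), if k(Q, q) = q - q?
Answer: 33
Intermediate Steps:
k(Q, q) = 0
(k(-2, 5) - 3)*(-11) = (0 - 3)*(-11) = -3*(-11) = 33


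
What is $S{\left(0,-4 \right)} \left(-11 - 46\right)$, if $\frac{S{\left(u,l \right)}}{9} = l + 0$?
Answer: $2052$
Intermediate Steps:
$S{\left(u,l \right)} = 9 l$ ($S{\left(u,l \right)} = 9 \left(l + 0\right) = 9 l$)
$S{\left(0,-4 \right)} \left(-11 - 46\right) = 9 \left(-4\right) \left(-11 - 46\right) = - 36 \left(-11 - 46\right) = \left(-36\right) \left(-57\right) = 2052$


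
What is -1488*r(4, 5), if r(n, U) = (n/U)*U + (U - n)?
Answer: -7440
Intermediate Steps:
r(n, U) = U (r(n, U) = n + (U - n) = U)
-1488*r(4, 5) = -1488*5 = -7440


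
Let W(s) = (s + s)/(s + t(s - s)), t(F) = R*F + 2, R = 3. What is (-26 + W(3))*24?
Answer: -2976/5 ≈ -595.20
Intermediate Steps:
t(F) = 2 + 3*F (t(F) = 3*F + 2 = 2 + 3*F)
W(s) = 2*s/(2 + s) (W(s) = (s + s)/(s + (2 + 3*(s - s))) = (2*s)/(s + (2 + 3*0)) = (2*s)/(s + (2 + 0)) = (2*s)/(s + 2) = (2*s)/(2 + s) = 2*s/(2 + s))
(-26 + W(3))*24 = (-26 + 2*3/(2 + 3))*24 = (-26 + 2*3/5)*24 = (-26 + 2*3*(1/5))*24 = (-26 + 6/5)*24 = -124/5*24 = -2976/5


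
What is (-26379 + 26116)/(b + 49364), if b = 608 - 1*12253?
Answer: -263/37719 ≈ -0.0069726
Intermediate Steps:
b = -11645 (b = 608 - 12253 = -11645)
(-26379 + 26116)/(b + 49364) = (-26379 + 26116)/(-11645 + 49364) = -263/37719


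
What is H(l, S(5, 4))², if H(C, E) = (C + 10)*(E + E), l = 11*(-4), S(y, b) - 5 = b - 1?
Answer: 295936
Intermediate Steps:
S(y, b) = 4 + b (S(y, b) = 5 + (b - 1) = 5 + (-1 + b) = 4 + b)
l = -44
H(C, E) = 2*E*(10 + C) (H(C, E) = (10 + C)*(2*E) = 2*E*(10 + C))
H(l, S(5, 4))² = (2*(4 + 4)*(10 - 44))² = (2*8*(-34))² = (-544)² = 295936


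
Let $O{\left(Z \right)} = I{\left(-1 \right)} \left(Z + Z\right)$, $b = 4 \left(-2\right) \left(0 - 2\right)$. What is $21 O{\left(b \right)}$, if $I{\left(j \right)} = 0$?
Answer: $0$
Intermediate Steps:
$b = 16$ ($b = - 8 \left(0 - 2\right) = \left(-8\right) \left(-2\right) = 16$)
$O{\left(Z \right)} = 0$ ($O{\left(Z \right)} = 0 \left(Z + Z\right) = 0 \cdot 2 Z = 0$)
$21 O{\left(b \right)} = 21 \cdot 0 = 0$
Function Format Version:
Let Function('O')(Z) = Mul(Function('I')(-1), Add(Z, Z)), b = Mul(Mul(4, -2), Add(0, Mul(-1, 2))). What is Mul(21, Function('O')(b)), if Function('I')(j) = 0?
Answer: 0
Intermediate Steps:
b = 16 (b = Mul(-8, Add(0, -2)) = Mul(-8, -2) = 16)
Function('O')(Z) = 0 (Function('O')(Z) = Mul(0, Add(Z, Z)) = Mul(0, Mul(2, Z)) = 0)
Mul(21, Function('O')(b)) = Mul(21, 0) = 0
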